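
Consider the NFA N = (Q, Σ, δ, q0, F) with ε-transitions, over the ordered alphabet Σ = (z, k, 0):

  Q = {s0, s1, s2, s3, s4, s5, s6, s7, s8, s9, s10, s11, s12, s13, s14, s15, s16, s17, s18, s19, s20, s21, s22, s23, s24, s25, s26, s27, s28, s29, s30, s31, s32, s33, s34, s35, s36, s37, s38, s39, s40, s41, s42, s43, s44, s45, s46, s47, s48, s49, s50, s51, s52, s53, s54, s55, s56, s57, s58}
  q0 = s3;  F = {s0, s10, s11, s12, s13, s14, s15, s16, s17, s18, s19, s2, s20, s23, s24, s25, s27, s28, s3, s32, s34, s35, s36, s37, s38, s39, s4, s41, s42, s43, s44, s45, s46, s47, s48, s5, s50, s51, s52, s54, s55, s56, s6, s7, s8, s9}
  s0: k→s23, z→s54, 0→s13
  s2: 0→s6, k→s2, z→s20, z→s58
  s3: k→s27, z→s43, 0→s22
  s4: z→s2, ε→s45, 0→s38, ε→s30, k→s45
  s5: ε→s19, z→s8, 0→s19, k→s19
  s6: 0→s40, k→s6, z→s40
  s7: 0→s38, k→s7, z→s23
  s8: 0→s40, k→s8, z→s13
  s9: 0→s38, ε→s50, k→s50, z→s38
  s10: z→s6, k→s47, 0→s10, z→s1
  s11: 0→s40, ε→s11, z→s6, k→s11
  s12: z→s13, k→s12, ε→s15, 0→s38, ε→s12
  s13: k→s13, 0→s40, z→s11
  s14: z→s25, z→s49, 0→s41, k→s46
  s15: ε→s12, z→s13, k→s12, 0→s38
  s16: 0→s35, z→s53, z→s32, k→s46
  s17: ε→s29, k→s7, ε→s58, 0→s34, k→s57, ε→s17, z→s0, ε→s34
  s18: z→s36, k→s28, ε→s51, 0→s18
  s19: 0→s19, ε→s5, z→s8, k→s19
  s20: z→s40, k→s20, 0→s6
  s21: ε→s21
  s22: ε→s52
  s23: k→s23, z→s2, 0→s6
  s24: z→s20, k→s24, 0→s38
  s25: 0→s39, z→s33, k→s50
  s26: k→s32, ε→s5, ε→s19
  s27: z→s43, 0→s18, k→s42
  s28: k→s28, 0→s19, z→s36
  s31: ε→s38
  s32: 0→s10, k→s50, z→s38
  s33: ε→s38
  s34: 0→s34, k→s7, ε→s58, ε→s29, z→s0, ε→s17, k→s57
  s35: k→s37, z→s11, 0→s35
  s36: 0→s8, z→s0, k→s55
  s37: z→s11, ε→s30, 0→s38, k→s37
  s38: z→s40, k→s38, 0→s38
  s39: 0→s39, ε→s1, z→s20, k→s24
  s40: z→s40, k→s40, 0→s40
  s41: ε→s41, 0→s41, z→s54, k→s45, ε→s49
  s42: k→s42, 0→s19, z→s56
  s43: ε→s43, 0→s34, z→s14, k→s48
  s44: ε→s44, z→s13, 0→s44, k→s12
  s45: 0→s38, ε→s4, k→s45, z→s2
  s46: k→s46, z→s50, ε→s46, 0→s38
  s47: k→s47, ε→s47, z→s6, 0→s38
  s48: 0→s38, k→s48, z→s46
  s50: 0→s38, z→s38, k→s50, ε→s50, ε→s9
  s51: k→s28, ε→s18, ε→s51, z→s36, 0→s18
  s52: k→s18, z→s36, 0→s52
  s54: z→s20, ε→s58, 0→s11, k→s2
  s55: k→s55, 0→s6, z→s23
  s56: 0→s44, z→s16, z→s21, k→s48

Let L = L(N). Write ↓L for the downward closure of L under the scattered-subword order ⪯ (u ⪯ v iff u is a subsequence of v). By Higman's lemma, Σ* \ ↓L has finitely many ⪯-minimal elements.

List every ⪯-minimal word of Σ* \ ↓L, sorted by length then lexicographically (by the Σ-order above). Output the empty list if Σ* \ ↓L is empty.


|Q|=59, |F|=46, |δ|=186 (37 ε).
min D↑ (41 st, q0=0, F={25}): 0:z→1,k→2,0→3 1:z→4,k→5,0→6 2:z→1,k→7,0→8 3:z→9,k→8,0→3 4:z→10,k→11,0→12 5:z→11,k→5,0→13 6:z→14,k→15,0→6 7:z→16,k→7,0→17 8:z→9,k→18,0→8 9:z→14,k→19,0→20 10:z→13,k→21,0→22 11:z→21,k→11,0→13 12:z→23,k→24,0→12 13:z→25,k→13,0→13 14:z→23,k→26,0→27 15:z→26,k→15,0→13 16:z→28,k→5,0→29 17:z→20,k→17,0→17 18:z→9,k→18,0→17 19:z→26,k→19,0→30 20:z→27,k→20,0→25 21:z→13,k→21,0→13 22:z→31,k→32,0→22 23:z→31,k→33,0→34 24:z→33,k→24,0→13 25:z→25,k→25,0→25 26:z→33,k→26,0→30 27:z→34,k→27,0→25 28:z→35,k→11,0→36 29:z→27,k→37,0→29 30:z→25,k→30,0→25 31:z→25,k→31,0→30 32:z→31,k→32,0→13 33:z→31,k→33,0→30 34:z→30,k→34,0→25 35:z→13,k→21,0→38 36:z→34,k→39,0→36 37:z→27,k→37,0→13 38:z→30,k→40,0→38 39:z→34,k→39,0→13 40:z→30,k→40,0→13 [Hopcroft].
'zk0z': run [57, 47, 25, 3, 1] end={s40} rej; 4/4 single-dels accept.
'0z00': |S_i|=[57, 41, 14, 5, 1] end={s40} ∉↓L; 4/4 deletions ∈↓L.
'zzzzz': run [57, 47, 33, 20, 7, 1] end={s40} rej; 5/5 del acc.
'kk0z0': run [57, 54, 41, 17, 6, 1] end={s40} — reject; 5/5 deletions ∈↓L.
4 minimals (antichain).

Antichain: [zk0z, 0z00, zzzzz, kk0z0].


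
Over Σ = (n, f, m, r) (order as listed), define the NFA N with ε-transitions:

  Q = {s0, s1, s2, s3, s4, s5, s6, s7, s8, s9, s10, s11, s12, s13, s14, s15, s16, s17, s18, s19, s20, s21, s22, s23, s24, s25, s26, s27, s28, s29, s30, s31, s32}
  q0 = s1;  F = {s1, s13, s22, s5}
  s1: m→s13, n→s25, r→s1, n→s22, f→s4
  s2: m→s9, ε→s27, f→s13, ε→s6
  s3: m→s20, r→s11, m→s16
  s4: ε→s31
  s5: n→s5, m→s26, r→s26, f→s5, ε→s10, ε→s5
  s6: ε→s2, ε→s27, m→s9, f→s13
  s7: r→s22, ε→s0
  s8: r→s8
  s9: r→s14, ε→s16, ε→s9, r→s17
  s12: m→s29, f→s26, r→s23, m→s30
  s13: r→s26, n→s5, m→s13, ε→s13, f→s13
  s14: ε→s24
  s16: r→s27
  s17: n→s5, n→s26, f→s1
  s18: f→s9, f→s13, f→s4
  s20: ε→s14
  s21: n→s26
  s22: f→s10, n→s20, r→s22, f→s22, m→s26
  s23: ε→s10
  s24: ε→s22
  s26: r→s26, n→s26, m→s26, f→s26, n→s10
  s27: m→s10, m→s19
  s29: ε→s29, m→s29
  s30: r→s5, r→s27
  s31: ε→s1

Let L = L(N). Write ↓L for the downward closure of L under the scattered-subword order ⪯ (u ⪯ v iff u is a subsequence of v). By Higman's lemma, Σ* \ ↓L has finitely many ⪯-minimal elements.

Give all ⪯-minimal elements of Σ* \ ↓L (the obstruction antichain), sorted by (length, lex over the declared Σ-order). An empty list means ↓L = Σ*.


A = [nm, mr].

|Q|=33, |F|=4, |δ|=68 (17 ε).
min D↑ (5 st, q0=0, F={3}): 0:n→1,f→0,m→2,r→0 1:n→1,f→1,m→3,r→1 2:n→4,f→2,m→2,r→3 3:n→3,f→3,m→3,r→3 4:n→4,f→4,m→3,r→3.
'nm': |S_i|=[12, 8, 2] end={s10,s26} ∉↓L; 2/2 single-dels accept.
'mr': N↓-sim [12, 4, 2] end={s10,s26} — reject; 2/2 deletions ∈↓L.
2 obstructions.


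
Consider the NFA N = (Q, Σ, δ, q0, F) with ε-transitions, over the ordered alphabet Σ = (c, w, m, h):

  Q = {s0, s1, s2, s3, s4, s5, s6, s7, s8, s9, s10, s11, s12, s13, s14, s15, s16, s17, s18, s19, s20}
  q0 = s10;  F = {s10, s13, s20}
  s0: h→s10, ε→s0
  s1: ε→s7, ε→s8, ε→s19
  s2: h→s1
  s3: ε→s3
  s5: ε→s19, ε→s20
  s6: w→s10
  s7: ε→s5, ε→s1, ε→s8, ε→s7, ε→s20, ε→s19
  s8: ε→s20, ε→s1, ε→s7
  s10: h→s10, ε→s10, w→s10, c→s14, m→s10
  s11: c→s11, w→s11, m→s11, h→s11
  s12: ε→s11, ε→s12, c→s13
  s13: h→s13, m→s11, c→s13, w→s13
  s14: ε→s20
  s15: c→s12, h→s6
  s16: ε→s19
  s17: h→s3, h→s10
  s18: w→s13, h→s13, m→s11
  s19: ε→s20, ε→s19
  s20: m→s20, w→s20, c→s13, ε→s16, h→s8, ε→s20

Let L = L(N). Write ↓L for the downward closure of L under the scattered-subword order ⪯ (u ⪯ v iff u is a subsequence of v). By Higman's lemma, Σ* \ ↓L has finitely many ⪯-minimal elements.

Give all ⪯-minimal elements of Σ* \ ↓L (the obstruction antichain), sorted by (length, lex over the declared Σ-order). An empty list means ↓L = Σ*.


Antichain: [ccm].

|Q|=21, |F|=3, |δ|=52 (25 ε).
min D↑ (4 st, q0=0, F={3}): 0:c→1,w→0,m→0,h→0 1:c→2,w→1,m→1,h→1 2:c→2,w→2,m→3,h→2 3:c→3,w→3,m→3,h→3 (ε-aug+det+¬).
'ccm': |S_i|=[11, 10, 2, 1] end={s11} — reject; 3/3 single-dels accept.
1 obstructions.


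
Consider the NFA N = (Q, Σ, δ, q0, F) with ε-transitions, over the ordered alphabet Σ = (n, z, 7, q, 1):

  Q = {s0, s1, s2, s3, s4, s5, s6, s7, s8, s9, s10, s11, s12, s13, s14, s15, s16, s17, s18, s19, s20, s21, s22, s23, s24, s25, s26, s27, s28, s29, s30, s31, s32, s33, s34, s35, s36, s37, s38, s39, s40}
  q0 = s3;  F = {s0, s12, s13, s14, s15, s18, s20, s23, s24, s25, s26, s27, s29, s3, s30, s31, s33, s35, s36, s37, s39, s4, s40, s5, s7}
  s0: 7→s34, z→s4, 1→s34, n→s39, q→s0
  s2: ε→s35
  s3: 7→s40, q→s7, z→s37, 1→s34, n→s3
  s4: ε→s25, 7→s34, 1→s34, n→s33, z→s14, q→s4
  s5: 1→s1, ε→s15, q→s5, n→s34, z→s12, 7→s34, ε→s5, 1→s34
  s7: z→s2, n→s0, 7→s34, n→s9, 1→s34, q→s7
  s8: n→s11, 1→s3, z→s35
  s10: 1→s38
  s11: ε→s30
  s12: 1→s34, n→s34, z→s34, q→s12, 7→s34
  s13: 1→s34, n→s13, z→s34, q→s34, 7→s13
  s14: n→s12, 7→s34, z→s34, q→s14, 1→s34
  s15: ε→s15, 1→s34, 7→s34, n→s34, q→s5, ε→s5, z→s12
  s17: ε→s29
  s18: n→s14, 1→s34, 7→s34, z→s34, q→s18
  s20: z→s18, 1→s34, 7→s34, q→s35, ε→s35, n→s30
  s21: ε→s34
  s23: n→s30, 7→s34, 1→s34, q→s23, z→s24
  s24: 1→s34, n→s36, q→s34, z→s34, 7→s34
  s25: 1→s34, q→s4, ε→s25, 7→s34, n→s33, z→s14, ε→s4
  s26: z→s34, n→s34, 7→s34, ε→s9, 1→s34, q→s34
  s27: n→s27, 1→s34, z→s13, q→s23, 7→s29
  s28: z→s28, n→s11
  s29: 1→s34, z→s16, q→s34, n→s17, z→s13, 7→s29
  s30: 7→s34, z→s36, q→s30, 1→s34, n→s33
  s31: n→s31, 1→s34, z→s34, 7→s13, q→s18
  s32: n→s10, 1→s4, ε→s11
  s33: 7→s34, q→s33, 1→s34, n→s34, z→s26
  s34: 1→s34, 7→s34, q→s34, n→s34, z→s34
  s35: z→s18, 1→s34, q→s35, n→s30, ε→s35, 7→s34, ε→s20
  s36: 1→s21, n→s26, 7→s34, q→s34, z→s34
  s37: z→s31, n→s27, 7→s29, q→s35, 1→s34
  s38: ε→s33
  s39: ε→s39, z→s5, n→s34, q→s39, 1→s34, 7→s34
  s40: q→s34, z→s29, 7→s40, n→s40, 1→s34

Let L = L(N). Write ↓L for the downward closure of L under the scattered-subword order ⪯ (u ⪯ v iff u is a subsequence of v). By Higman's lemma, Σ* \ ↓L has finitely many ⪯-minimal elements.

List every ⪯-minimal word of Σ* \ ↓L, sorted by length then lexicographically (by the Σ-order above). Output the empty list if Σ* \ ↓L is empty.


min(Σ*\↓L) = [1, 7q, q7, zzz, znzq, qnnn].

|Q|=41, |F|=25, |δ|=159 (18 ε).
min D↑ (23 st, q0=0, F={4}): 0:n→0,z→1,7→2,q→3,1→4 1:n→5,z→6,7→7,q→8,1→4 2:n→2,z→7,7→2,q→4,1→4 3:n→9,z→8,7→4,q→3,1→4 4:n→4,z→4,7→4,q→4,1→4 5:n→5,z→10,7→7,q→11,1→4 6:n→6,z→4,7→10,q→12,1→4 7:n→7,z→10,7→7,q→4,1→4 8:n→13,z→12,7→4,q→8,1→4 9:n→14,z→15,7→4,q→9,1→4 10:n→10,z→4,7→10,q→4,1→4 11:n→13,z→16,7→4,q→11,1→4 12:n→17,z→4,7→4,q→12,1→4 13:n→18,z→19,7→4,q→13,1→4 14:n→4,z→20,7→4,q→14,1→4 15:n→18,z→17,7→4,q→15,1→4 16:n→19,z→4,7→4,q→4,1→4 17:n→21,z→4,7→4,q→17,1→4 18:n→4,z→22,7→4,q→18,1→4 19:n→22,z→4,7→4,q→4,1→4 20:n→4,z→21,7→4,q→20,1→4 21:n→4,z→4,7→4,q→21,1→4 22:n→4,z→4,7→4,q→4,1→4 [Hopcroft].
'1': run [32, 3] end={s1,s21,s34} rej; 1/1 del acc.
'7q': run [32, 6, 1] end={s34} rej; 2/2 deletions ∈↓L.
'q7': |S_i|=[32, 23, 1] end={s34} ∉↓L; 2/2 del acc.
'zzz': |S_i|=[32, 27, 12, 1] end={s34} rej; 3/3 del acc.
'znzq': |S_i|=[32, 27, 18, 8, 1] end={s34} ∉↓L; 4/4 single-dels accept.
'qnnn': |S_i|=[32, 23, 16, 9, 1] end={s34} ∉↓L; 4/4 del acc.
6 words, ⪯-incomp.


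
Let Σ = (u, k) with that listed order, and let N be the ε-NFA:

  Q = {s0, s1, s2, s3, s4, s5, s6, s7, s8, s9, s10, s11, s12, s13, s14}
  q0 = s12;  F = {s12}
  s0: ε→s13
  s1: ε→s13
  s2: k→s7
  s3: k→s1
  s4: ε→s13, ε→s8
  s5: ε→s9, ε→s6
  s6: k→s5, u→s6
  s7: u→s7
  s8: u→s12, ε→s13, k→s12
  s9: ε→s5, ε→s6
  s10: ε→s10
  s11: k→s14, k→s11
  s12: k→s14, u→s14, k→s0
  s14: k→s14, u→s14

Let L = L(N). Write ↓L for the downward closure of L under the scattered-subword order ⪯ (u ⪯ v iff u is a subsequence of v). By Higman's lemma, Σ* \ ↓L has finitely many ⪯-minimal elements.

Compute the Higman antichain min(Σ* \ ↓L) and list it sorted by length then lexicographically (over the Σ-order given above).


min(Σ*\↓L) = [u, k].

|Q|=15, |F|=1, |δ|=24 (10 ε).
min D↑ (2 st, q0=0, F={1}): 0:u→1,k→1 1:u→1,k→1.
'u': N↓-sim [4, 1] end={s14} ∉↓L; 1/1 single-dels accept.
'k': run [4, 3] end={s0,s13,s14} — reject; 1/1 del acc.
2 obstructions.


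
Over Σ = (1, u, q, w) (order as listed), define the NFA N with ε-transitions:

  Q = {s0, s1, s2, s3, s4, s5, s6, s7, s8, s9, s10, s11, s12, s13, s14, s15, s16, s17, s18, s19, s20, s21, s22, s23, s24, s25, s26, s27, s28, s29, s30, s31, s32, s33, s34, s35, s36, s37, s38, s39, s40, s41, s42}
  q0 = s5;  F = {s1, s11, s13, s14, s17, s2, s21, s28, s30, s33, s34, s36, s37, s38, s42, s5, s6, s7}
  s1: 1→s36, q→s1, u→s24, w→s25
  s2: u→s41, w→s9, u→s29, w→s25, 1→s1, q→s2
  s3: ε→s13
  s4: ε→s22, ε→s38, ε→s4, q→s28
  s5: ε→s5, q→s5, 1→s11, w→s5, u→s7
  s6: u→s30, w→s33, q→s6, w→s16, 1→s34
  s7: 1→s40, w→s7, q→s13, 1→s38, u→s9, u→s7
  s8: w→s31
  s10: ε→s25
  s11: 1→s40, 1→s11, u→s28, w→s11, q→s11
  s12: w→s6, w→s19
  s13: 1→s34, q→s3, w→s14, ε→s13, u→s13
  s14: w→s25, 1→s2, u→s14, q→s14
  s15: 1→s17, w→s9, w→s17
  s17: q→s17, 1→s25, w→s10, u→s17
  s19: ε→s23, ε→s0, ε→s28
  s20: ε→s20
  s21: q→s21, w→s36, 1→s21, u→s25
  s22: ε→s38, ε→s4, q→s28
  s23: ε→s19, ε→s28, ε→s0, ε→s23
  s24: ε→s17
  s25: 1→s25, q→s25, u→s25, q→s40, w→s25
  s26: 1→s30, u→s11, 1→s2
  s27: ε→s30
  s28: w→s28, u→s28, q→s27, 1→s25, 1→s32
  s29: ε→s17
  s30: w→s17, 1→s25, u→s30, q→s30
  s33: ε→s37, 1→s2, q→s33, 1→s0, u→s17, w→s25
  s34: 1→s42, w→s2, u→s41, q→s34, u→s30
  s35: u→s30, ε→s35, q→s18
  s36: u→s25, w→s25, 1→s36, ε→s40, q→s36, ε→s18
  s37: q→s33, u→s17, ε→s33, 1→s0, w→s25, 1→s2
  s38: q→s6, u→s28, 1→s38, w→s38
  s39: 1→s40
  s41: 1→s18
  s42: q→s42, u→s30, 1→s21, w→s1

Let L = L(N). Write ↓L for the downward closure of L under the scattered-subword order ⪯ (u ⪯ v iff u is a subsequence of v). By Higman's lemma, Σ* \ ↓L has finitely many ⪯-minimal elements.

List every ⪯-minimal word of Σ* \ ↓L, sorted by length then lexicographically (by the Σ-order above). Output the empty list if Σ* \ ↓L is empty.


Antichain: [1u1, uqww, uq111u].

|Q|=43, |F|=18, |δ|=127 (25 ε).
min D↑ (18 st, q0=0, F={6}): 0:1→1,u→2,q→0,w→0 1:1→1,u→3,q→1,w→1 2:1→4,u→2,q→5,w→2 3:1→6,u→3,q→7,w→3 4:1→4,u→3,q→8,w→4 5:1→9,u→5,q→5,w→10 6:1→6,u→6,q→6,w→6 7:1→6,u→7,q→7,w→11 8:1→9,u→7,q→8,w→12 9:1→13,u→7,q→9,w→14 10:1→14,u→10,q→10,w→6 11:1→6,u→11,q→11,w→6 12:1→14,u→11,q→12,w→6 13:1→15,u→7,q→13,w→16 14:1→16,u→11,q→14,w→6 15:1→15,u→6,q→15,w→17 16:1→17,u→11,q→16,w→6 17:1→17,u→6,q→17,w→6.
'1u1': |S_i|=[31, 26, 12, 4] end={s18,s25,s32,s40} ∉↓L; 3/3 del acc.
'uqww': run [31, 29, 25, 17, 4] end={s10,s25,s40,s9} rej; 4/4 deletions ∈↓L.
'uq111u': N↓-sim [31, 29, 25, 17, 11, 5, 2] end={s25,s40} — reject; 6/6 deletions ∈↓L.
3 words, ⪯-incomp.


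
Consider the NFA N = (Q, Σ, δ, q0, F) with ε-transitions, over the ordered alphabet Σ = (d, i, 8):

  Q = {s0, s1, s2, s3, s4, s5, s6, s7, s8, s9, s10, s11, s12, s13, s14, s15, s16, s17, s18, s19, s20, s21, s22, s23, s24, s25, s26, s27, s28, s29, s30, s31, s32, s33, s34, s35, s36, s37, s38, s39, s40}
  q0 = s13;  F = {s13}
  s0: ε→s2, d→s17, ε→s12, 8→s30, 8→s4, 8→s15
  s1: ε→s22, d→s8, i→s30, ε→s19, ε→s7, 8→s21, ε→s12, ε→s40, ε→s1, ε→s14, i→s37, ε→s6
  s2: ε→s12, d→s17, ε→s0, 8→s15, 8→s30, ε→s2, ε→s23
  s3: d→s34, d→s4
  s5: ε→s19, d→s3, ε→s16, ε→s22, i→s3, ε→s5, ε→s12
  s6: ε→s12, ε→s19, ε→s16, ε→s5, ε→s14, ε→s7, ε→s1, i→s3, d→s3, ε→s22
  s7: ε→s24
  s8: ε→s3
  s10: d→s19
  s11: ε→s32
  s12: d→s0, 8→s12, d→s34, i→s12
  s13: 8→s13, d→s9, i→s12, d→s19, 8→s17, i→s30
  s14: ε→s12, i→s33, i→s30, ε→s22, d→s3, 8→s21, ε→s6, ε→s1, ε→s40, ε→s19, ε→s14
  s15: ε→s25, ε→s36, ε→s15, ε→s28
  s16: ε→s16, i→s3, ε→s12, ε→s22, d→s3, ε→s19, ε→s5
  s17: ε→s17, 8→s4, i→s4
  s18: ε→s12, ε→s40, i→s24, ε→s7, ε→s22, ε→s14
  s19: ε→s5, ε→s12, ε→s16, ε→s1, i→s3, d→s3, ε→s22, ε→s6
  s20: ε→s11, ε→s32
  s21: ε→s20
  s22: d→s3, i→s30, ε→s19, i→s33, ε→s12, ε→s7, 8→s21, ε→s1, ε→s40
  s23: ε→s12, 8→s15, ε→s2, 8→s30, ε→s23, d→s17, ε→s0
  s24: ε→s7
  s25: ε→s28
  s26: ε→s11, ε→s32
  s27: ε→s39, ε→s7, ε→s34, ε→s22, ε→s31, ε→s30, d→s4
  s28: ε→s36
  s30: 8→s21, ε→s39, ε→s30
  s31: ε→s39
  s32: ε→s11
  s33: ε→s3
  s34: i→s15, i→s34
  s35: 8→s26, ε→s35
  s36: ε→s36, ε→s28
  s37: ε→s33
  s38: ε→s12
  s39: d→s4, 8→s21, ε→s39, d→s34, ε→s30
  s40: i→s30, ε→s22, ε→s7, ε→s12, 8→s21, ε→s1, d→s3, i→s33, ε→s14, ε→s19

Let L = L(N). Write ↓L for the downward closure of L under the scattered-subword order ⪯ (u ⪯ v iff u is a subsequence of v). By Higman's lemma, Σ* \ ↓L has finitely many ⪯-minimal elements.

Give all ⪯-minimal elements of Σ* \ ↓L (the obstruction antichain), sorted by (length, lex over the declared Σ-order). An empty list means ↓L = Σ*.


Antichain: [d, i].

|Q|=41, |F|=1, |δ|=157 (99 ε).
min D↑ (2 st, q0=0, F={1}): 0:d→1,i→1,8→0 1:d→1,i→1,8→1 [Hopcroft].
'd': run [33, 32] end={s0,s1,s11,s12,s14,s15,s16,s17,s19,s2,s20,s21,…} — reject; 1/1 del acc.
'i': |S_i|=[33, 20] end={s0,s11,s12,s15,s17,s2,s20,s21,s23,s25,s28,s3,…} ∉↓L; 1/1 deletions ∈↓L.
2 words, ⪯-incomp.


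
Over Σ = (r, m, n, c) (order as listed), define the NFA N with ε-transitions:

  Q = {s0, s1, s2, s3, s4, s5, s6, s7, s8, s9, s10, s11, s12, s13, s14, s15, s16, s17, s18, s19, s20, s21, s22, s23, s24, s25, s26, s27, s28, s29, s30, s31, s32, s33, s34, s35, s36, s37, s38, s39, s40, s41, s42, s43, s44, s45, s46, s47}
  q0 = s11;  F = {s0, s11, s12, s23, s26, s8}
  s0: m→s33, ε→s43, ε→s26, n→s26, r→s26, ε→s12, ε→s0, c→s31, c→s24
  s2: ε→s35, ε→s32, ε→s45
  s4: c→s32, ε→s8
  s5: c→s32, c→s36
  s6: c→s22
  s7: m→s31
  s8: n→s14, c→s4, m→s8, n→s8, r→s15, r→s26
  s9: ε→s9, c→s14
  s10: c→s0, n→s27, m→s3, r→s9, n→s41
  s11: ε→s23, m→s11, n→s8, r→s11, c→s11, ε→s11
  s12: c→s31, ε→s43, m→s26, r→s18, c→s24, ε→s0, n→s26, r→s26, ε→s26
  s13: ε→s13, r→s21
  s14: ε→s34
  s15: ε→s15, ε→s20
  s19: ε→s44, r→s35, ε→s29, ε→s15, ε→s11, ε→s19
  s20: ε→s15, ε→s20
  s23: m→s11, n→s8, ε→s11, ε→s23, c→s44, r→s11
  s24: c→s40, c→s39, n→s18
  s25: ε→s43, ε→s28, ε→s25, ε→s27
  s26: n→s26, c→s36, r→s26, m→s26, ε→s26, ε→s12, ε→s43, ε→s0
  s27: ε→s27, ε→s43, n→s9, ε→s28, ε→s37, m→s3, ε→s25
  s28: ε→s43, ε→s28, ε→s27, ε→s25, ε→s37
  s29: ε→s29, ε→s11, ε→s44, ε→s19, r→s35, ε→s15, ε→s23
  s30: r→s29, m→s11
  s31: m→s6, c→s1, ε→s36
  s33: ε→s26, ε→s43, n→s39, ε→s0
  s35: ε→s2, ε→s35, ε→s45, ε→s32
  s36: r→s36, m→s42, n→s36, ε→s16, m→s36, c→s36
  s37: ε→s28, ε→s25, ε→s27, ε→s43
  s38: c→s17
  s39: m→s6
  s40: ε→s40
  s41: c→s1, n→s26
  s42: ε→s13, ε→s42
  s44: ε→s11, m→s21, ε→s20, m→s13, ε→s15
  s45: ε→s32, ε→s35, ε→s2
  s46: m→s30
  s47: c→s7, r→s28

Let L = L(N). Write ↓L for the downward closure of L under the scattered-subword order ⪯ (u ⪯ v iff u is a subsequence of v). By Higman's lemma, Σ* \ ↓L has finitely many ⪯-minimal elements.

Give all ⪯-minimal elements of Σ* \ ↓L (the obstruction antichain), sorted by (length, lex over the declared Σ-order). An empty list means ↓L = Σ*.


Antichain: [nrc].

|Q|=48, |F|=6, |δ|=140 (73 ε).
min D↑ (4 st, q0=0, F={3}): 0:r→0,m→0,n→1,c→0 1:r→2,m→1,n→1,c→1 2:r→2,m→2,n→2,c→3 3:r→3,m→3,n→3,c→3 (ε-aug+det+¬).
'nrc': |S_i|=[28, 25, 20, 13] end={s1,s13,s16,s18,s21,s22,s24,s31,s36,s39,s40,s42,…} — reject; 3/3 single-dels accept.
1 minimals (antichain).


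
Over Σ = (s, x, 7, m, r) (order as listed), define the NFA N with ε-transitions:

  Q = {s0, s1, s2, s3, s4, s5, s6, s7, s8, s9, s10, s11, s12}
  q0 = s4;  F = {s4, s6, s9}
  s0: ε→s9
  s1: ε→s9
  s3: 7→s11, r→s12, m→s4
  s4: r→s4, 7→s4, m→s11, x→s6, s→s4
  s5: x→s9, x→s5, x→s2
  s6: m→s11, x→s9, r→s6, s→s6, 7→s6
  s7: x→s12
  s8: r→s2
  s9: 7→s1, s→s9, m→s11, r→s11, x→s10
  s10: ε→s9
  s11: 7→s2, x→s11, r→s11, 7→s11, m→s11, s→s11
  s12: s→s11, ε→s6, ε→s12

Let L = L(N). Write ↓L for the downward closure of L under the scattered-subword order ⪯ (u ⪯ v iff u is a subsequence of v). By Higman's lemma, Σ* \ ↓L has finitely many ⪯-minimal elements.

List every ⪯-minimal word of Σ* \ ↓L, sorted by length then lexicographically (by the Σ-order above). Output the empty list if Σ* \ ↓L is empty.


min(Σ*\↓L) = [m, xxr].

|Q|=13, |F|=3, |δ|=35 (5 ε).
min D↑ (4 st, q0=0, F={2}): 0:s→0,x→1,7→0,m→2,r→0 1:s→1,x→3,7→1,m→2,r→1 2:s→2,x→2,7→2,m→2,r→2 3:s→3,x→3,7→3,m→2,r→2.
'm': N↓-sim [7, 2] end={s11,s2} rej; 1/1 del acc.
'xxr': N↓-sim [7, 6, 5, 2] end={s11,s2} rej; 3/3 deletions ∈↓L.
2 minimals (antichain).


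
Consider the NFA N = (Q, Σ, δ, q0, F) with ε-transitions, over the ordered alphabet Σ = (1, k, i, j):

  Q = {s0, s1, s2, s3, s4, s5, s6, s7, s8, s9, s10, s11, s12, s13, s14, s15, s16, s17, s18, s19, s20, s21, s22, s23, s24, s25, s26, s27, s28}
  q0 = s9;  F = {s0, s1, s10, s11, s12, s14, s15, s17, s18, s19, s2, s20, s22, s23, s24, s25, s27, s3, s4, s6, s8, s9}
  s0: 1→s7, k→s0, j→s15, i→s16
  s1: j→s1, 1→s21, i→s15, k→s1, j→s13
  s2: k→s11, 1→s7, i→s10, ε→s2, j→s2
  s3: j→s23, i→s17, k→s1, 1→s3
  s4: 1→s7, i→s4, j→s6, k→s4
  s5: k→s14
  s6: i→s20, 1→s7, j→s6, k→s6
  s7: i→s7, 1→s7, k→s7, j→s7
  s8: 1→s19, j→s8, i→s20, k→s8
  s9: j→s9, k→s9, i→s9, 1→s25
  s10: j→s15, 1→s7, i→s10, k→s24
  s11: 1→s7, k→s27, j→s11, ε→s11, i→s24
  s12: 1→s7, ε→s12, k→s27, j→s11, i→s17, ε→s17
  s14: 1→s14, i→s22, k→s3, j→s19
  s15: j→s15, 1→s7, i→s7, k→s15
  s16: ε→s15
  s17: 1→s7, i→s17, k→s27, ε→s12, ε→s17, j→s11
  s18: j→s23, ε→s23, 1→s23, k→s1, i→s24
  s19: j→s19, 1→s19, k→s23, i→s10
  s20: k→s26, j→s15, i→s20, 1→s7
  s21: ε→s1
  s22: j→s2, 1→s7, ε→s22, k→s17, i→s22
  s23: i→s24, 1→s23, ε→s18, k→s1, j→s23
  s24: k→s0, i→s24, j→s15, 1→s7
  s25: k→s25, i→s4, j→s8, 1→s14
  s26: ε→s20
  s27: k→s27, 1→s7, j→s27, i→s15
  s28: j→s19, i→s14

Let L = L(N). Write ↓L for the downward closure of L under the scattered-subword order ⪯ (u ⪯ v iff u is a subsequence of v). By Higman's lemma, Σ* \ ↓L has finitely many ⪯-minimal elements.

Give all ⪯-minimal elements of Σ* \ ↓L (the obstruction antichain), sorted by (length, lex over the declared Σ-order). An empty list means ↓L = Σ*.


|Q|=29, |F|=22, |δ|=108 (12 ε).
min D↑ (21 st, q0=0, F={8}): 0:1→1,k→0,i→0,j→0 1:1→2,k→1,i→3,j→4 2:1→2,k→5,i→6,j→7 3:1→8,k→3,i→3,j→9 4:1→7,k→4,i→10,j→4 5:1→5,k→11,i→12,j→13 6:1→8,k→12,i→6,j→14 7:1→7,k→13,i→15,j→7 8:1→8,k→8,i→8,j→8 9:1→8,k→9,i→10,j→9 10:1→8,k→10,i→10,j→16 11:1→11,k→11,i→16,j→11 12:1→8,k→17,i→12,j→18 13:1→13,k→11,i→19,j→13 14:1→8,k→18,i→15,j→14 15:1→8,k→19,i→15,j→16 16:1→8,k→16,i→8,j→16 17:1→8,k→17,i→16,j→17 18:1→8,k→17,i→19,j→18 19:1→8,k→20,i→19,j→16 20:1→8,k→20,i→16,j→16 [Hopcroft].
'1i1': |S_i|=[27, 26, 16, 1] end={s7} rej; 3/3 deletions ∈↓L.
'1jiji': N↓-sim [27, 26, 19, 8, 2, 1] end={s7} rej; 5/5 single-dels accept.
'11kkii': N↓-sim [27, 26, 20, 15, 8, 3, 1] end={s7} ∉↓L; 6/6 deletions ∈↓L.
3 minimals (antichain).

min(Σ*\↓L) = [1i1, 1jiji, 11kkii].


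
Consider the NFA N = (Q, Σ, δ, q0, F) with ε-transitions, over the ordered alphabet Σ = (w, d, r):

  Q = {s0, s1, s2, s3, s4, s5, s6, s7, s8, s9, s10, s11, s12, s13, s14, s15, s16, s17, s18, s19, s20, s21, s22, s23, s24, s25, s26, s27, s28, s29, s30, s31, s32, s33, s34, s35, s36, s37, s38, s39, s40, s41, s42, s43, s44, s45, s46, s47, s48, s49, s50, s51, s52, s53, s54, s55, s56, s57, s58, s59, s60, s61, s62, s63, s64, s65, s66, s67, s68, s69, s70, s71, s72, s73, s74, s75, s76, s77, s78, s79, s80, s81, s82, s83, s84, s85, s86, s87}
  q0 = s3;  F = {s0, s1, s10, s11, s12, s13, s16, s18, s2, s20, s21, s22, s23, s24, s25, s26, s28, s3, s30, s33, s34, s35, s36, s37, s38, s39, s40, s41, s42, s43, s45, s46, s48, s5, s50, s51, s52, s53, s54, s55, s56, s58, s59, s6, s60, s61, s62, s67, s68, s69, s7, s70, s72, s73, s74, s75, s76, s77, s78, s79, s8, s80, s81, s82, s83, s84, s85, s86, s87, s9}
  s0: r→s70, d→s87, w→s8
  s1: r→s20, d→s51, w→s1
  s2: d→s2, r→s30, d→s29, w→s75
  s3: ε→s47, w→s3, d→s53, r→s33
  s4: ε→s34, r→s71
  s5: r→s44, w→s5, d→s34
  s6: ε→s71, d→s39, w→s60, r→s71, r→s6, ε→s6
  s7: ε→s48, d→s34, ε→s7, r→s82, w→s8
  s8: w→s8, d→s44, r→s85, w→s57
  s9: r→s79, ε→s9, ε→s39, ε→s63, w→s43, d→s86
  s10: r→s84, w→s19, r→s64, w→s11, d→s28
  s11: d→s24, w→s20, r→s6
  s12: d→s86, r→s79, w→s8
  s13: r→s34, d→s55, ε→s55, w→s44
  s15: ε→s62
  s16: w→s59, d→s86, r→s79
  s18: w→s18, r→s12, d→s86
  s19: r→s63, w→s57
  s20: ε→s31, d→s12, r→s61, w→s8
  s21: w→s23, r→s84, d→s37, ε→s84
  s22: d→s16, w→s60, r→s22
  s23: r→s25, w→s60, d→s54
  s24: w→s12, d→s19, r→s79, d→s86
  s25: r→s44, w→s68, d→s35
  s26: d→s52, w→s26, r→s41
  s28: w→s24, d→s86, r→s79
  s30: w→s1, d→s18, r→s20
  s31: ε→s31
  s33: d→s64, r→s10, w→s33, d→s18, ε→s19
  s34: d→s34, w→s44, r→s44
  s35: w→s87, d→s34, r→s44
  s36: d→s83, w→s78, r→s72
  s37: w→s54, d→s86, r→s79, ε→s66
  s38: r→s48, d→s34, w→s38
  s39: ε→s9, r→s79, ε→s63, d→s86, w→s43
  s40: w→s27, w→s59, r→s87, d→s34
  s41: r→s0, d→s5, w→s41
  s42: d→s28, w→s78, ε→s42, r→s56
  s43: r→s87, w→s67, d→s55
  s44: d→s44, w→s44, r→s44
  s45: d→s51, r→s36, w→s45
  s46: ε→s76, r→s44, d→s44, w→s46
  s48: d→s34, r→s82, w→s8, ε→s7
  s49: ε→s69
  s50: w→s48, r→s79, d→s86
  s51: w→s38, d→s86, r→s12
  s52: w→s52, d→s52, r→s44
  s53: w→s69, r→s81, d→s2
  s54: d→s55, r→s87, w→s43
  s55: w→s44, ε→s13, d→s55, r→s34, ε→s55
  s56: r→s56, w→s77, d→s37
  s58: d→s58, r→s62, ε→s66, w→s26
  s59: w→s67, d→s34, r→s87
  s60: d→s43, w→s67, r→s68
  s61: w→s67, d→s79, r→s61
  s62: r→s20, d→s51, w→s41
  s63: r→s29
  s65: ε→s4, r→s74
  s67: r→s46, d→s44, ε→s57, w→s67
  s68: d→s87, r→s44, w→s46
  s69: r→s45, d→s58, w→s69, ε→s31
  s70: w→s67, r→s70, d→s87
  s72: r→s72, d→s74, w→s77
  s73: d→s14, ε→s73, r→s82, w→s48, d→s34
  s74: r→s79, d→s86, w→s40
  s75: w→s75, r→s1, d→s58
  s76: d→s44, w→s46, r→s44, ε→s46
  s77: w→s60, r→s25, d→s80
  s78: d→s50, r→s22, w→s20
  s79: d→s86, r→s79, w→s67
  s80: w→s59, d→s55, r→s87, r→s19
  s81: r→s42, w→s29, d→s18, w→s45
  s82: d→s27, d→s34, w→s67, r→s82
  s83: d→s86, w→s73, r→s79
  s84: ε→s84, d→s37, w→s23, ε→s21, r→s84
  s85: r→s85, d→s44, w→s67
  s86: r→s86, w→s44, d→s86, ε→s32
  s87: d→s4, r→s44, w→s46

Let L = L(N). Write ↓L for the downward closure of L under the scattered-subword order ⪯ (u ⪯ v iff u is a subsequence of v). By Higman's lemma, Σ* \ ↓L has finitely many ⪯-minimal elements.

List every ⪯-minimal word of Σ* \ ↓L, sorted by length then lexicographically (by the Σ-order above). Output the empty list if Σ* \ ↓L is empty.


min(Σ*\↓L) = [rddw, rdrwd, dwdwdr, ddrrwd, rrwwwd, rrrwrr].

|Q|=88, |F|=70, |δ|=263 (33 ε).
min D↑ (66 st, q0=0, F={26}): 0:w→0,d→1,r→2 1:w→3,d→4,r→5 2:w→2,d→6,r→7 3:w→3,d→8,r→9 4:w→10,d→4,r→11 5:w→9,d→6,r→12 6:w→6,d→13,r→14 7:w→15,d→16,r→17 8:w→18,d→8,r→19 9:w→9,d→20,r→21 10:w→10,d→8,r→22 11:w→22,d→6,r→23 12:w→24,d→16,r→25 13:w→26,d→13,r→13 14:w→27,d→13,r→28 15:w→23,d→29,r→30 16:w→29,d→13,r→28 17:w→31,d→32,r→17 18:w→18,d→33,r→34 19:w→34,d→20,r→23 20:w→35,d→13,r→14 21:w→24,d→36,r→37 22:w→22,d→20,r→23 23:w→27,d→14,r→38 24:w→23,d→39,r→40 25:w→41,d→32,r→25 26:w→26,d→26,r→26 27:w→27,d→26,r→42 28:w→43,d→13,r→28 29:w→14,d→13,r→28 30:w→44,d→45,r→30 31:w→44,d→46,r→47 32:w→46,d→13,r→28 33:w→33,d→33,r→26 34:w→34,d→48,r→49 35:w→35,d→50,r→51 36:w→52,d→13,r→28 37:w→41,d→53,r→37 38:w→43,d→28,r→38 39:w→51,d→13,r→28 40:w→44,d→54,r→40 41:w→44,d→55,r→47 42:w→43,d→26,r→42 43:w→43,d→26,r→56 44:w→43,d→57,r→58 45:w→57,d→13,r→28 46:w→57,d→59,r→60 47:w→58,d→61,r→26 48:w→48,d→50,r→26 49:w→27,d→60,r→62 50:w→26,d→50,r→26 51:w→27,d→50,r→63 52:w→51,d→50,r→63 53:w→64,d→13,r→28 54:w→65,d→13,r→28 55:w→65,d→59,r→60 56:w→56,d→26,r→26 57:w→43,d→59,r→60 58:w→56,d→60,r→26 59:w→26,d→59,r→50 60:w→56,d→50,r→26 61:w→60,d→50,r→26 62:w→43,d→60,r→62 63:w→43,d→50,r→63 64:w→65,d→50,r→60 65:w→43,d→50,r→60 [Hopcroft].
'rddw': N↓-sim [84, 75, 47, 14, 2] end={s44,s57} — reject; 4/4 deletions ∈↓L.
'rdrwd': |S_i|=[84, 75, 47, 22, 7, 1] end={s44} — reject; 5/5 single-dels accept.
'dwdwdr': |S_i|=[84, 75, 64, 49, 26, 11, 2] end={s44,s71} ∉↓L; 6/6 deletions ∈↓L.
'ddrrwd': |S_i|=[84, 75, 58, 35, 26, 7, 1] end={s44} rej; 6/6 single-dels accept.
'rrwwwd': N↓-sim [84, 75, 64, 49, 28, 7, 1] end={s44} ∉↓L; 6/6 single-dels accept.
'rrrwrr': |S_i|=[84, 75, 64, 46, 26, 14, 4] end={s29,s44,s63,s71} rej; 6/6 del acc.
6 minimals (antichain).


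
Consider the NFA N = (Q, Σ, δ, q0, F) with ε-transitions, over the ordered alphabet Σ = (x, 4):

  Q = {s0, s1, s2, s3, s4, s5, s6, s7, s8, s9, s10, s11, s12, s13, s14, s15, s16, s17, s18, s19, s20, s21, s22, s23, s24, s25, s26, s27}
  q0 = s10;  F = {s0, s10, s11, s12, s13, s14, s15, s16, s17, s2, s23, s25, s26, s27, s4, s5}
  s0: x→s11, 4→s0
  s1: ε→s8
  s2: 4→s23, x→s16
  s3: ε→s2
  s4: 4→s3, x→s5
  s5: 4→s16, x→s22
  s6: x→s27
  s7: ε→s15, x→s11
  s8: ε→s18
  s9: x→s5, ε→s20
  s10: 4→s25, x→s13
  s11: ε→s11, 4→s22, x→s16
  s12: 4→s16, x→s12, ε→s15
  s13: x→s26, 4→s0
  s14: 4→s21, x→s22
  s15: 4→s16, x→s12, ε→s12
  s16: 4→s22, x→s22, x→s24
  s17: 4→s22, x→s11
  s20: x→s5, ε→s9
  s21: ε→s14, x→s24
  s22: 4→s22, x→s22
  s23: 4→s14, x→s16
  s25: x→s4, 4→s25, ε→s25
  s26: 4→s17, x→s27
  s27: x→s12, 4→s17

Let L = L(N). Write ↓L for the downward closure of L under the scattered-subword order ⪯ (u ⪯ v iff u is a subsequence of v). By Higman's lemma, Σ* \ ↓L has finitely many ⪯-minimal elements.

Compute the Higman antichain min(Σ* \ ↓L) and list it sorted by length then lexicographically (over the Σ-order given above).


Antichain: [xx44, x4x4, 4xxx, xxxx4x, 4x444x].

|Q|=28, |F|=16, |δ|=51 (11 ε).
min D↑ (16 st, q0=0, F={12}): 0:x→1,4→2 1:x→3,4→4 2:x→5,4→2 3:x→6,4→7 4:x→8,4→4 5:x→9,4→10 6:x→11,4→7 7:x→8,4→12 8:x→13,4→12 9:x→12,4→13 10:x→13,4→14 11:x→11,4→13 12:x→12,4→12 13:x→12,4→12 14:x→13,4→15 15:x→12,4→15 [Hopcroft].
'xx44': |S_i|=[20, 18, 10, 5, 1] end={s22} ∉↓L; 4/4 del acc.
'x4x4': |S_i|=[20, 18, 11, 4, 1] end={s22} — reject; 4/4 deletions ∈↓L.
'4xxx': run [20, 14, 11, 4, 2] end={s22,s24} — reject; 4/4 deletions ∈↓L.
'xxxx4x': N↓-sim [20, 18, 10, 8, 6, 3, 2] end={s22,s24} — reject; 6/6 deletions ∈↓L.
'4x444x': N↓-sim [20, 14, 11, 8, 6, 4, 2] end={s22,s24} — reject; 6/6 del acc.
5 obstructions.


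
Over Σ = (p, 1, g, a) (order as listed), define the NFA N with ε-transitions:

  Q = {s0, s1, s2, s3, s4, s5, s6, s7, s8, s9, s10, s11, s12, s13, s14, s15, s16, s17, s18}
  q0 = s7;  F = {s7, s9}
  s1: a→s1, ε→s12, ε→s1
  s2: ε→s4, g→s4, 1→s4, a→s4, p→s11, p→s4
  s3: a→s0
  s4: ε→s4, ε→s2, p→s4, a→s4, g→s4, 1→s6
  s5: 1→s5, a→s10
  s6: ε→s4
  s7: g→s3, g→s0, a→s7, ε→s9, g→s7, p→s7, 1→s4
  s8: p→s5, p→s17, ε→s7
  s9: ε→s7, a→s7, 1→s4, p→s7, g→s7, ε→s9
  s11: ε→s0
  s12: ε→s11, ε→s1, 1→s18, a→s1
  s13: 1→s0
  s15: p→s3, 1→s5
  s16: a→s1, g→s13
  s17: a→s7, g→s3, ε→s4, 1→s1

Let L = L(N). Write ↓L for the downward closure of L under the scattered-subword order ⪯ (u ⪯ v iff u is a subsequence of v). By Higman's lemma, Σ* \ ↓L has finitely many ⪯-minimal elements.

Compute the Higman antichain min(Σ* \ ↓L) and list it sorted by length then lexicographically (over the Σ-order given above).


min(Σ*\↓L) = [1].

|Q|=19, |F|=2, |δ|=49 (14 ε).
min D↑ (2 st, q0=0, F={1}): 0:p→0,1→1,g→0,a→0 1:p→1,1→1,g→1,a→1.
'1': run [8, 5] end={s0,s11,s2,s4,s6} ∉↓L; 1/1 deletions ∈↓L.
1 obstructions.


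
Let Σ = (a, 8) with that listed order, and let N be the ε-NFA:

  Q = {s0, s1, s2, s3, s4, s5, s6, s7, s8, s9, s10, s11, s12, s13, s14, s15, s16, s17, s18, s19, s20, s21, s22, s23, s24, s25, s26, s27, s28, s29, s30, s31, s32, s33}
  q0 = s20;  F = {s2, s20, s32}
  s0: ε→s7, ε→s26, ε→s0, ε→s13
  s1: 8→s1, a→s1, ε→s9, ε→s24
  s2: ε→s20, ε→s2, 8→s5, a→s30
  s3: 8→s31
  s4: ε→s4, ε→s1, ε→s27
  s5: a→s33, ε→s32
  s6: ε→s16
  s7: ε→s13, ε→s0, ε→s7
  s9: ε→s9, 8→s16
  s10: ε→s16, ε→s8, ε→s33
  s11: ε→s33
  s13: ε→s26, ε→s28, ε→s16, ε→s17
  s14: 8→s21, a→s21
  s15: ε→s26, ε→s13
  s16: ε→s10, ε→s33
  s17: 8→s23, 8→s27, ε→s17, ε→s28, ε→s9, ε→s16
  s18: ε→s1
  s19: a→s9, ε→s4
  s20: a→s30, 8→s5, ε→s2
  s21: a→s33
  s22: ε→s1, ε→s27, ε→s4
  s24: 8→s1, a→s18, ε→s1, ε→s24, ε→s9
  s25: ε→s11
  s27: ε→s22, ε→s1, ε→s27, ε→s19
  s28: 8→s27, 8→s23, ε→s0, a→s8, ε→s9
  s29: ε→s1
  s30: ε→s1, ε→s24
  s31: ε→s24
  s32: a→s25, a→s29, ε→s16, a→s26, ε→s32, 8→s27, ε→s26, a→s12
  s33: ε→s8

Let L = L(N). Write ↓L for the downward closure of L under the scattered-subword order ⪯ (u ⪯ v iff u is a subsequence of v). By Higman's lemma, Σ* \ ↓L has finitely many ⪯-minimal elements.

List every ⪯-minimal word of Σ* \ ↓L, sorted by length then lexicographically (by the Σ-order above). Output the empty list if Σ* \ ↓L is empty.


|Q|=34, |F|=3, |δ|=82 (57 ε).
min D↑ (3 st, q0=0, F={1}): 0:a→1,8→2 1:a→1,8→1 2:a→1,8→1 (ε-aug+det+¬).
'a': |S_i|=[22, 14] end={s1,s10,s11,s12,s16,s18,s24,s25,s26,s29,s30,s33,…} ∉↓L; 1/1 single-dels accept.
'88': run [22, 19, 12] end={s1,s10,s16,s18,s19,s22,s24,s27,s33,s4,s8,s9} ∉↓L; 2/2 deletions ∈↓L.
2 minimals (antichain).

A = [a, 88].


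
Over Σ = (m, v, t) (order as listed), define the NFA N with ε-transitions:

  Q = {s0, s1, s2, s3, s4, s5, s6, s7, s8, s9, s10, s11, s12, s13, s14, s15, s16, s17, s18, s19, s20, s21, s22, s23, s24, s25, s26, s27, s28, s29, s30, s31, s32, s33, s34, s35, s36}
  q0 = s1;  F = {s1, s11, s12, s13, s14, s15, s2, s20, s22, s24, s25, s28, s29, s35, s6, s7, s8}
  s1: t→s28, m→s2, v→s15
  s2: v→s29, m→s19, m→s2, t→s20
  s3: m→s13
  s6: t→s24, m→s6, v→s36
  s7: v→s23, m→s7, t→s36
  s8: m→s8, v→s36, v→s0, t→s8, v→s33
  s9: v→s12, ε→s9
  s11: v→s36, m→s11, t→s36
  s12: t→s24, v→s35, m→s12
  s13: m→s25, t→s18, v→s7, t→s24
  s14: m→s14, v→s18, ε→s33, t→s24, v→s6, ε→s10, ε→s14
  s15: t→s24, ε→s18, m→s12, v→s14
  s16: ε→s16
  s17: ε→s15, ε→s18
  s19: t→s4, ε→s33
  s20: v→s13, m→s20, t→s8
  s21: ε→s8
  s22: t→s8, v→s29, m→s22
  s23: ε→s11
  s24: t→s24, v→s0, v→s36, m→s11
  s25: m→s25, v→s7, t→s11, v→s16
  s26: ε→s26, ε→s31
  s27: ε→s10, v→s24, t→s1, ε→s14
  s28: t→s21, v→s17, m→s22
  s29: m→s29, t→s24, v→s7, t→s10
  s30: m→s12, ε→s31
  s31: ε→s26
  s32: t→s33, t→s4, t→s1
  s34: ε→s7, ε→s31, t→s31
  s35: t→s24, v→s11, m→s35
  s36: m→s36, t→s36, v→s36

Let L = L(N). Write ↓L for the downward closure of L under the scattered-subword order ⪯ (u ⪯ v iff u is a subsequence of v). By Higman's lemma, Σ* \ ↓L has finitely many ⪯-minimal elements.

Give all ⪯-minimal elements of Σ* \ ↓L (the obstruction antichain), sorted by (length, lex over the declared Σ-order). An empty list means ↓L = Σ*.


A = [vtv, ttv, mvvt, vvvv, vtmt, mtvmtt].

|Q|=37, |F|=17, |δ|=91 (19 ε).
min D↑ (18 st, q0=0, F={16}): 0:m→1,v→2,t→3 1:m→1,v→4,t→5 2:m→6,v→7,t→8 3:m→9,v→2,t→10 4:m→4,v→11,t→8 5:m→5,v→12,t→10 6:m→6,v→13,t→8 7:m→7,v→14,t→8 8:m→15,v→16,t→8 9:m→9,v→4,t→10 10:m→10,v→16,t→10 11:m→11,v→15,t→16 12:m→17,v→11,t→8 13:m→13,v→15,t→8 14:m→14,v→16,t→8 15:m→15,v→16,t→16 16:m→16,v→16,t→16 17:m→17,v→11,t→15.
'vtv': run [28, 19, 6, 2] end={s0,s36} — reject; 3/3 single-dels accept.
'ttv': N↓-sim [28, 25, 9, 3] end={s0,s33,s36} ∉↓L; 3/3 del acc.
'mvvt': run [28, 23, 15, 6, 1] end={s36} ∉↓L; 4/4 del acc.
'vvvv': run [28, 19, 13, 7, 2] end={s0,s36} rej; 4/4 deletions ∈↓L.
'vtmt': |S_i|=[28, 19, 6, 2, 1] end={s36} rej; 4/4 single-dels accept.
'mtvmtt': N↓-sim [28, 23, 15, 11, 6, 2, 1] end={s36} — reject; 6/6 single-dels accept.
6 words, ⪯-incomp.


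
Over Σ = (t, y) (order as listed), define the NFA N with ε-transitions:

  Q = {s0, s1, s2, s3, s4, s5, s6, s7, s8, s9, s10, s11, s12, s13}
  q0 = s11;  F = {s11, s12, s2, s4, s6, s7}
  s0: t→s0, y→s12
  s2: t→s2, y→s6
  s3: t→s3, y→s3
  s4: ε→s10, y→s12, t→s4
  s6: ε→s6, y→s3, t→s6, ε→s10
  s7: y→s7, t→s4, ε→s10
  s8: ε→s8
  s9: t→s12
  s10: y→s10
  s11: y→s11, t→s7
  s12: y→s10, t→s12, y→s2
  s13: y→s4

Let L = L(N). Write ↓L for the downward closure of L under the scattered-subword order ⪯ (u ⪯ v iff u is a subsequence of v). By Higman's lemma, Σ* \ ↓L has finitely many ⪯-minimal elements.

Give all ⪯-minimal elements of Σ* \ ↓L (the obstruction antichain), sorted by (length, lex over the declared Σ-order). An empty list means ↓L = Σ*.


min(Σ*\↓L) = [ttyyyy].

|Q|=14, |F|=6, |δ|=25 (5 ε).
min D↑ (7 st, q0=0, F={6}): 0:t→1,y→0 1:t→2,y→1 2:t→2,y→3 3:t→3,y→4 4:t→4,y→5 5:t→5,y→6 6:t→6,y→6 [Hopcroft].
'ttyyyy': |S_i|=[8, 7, 6, 5, 4, 3, 2] end={s10,s3} ∉↓L; 6/6 del acc.
1 minimals (antichain).


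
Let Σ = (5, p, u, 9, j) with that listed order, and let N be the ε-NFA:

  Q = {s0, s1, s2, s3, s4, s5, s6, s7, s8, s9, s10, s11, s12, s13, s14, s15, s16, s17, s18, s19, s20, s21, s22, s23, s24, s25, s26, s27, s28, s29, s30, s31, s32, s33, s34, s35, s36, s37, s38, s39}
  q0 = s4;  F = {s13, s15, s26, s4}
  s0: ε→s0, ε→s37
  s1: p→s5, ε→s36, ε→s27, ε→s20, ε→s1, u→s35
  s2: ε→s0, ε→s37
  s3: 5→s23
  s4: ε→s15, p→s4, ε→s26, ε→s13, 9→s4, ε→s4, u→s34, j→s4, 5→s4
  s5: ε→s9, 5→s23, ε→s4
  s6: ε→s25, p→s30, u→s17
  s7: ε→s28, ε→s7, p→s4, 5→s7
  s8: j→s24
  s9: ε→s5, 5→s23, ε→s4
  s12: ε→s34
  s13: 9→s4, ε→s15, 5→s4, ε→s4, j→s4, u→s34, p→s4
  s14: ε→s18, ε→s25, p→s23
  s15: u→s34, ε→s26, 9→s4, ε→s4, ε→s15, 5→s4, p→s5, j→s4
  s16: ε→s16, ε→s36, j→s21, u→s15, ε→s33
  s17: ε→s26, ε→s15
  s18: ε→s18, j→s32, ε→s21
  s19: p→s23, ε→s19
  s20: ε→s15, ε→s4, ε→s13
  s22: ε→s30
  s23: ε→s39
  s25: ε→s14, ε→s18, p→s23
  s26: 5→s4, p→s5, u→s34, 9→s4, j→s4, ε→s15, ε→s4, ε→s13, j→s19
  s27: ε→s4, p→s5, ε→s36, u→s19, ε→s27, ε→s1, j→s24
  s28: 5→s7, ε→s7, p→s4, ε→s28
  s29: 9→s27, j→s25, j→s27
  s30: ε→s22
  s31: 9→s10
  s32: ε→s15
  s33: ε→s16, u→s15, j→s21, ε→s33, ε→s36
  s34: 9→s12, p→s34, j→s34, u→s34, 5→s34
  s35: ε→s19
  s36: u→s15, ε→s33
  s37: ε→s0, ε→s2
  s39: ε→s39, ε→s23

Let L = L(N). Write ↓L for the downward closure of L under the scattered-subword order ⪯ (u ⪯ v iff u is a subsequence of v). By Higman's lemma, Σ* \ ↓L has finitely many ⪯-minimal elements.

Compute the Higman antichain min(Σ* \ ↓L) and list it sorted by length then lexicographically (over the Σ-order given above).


A = [u].

|Q|=40, |F|=4, |δ|=116 (62 ε).
min D↑ (2 st, q0=0, F={1}): 0:5→0,p→0,u→1,9→0,j→0 1:5→1,p→1,u→1,9→1,j→1 (ε-aug+det+¬).
'u': run [11, 2] end={s12,s34} rej; 1/1 single-dels accept.
1 words, ⪯-incomp.
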